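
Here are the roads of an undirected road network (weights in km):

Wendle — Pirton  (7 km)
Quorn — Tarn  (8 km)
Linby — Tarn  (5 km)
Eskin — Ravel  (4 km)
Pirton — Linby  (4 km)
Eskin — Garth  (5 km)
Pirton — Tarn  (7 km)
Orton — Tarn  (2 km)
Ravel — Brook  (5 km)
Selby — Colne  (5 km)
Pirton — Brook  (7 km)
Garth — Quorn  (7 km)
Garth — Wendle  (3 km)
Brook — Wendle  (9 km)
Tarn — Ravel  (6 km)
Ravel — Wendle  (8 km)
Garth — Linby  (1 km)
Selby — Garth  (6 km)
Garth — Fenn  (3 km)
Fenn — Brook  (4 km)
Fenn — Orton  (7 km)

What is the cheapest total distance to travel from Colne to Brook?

Candidate routes:
Colne - Selby - Garth - Fenn - Brook: 5+6+3+4 = 18
Colne - Selby - Garth - Linby - Pirton - Brook: 5+6+1+4+7 = 23
The minimum is 18 km via Colne - Selby - Garth - Fenn - Brook.

18 km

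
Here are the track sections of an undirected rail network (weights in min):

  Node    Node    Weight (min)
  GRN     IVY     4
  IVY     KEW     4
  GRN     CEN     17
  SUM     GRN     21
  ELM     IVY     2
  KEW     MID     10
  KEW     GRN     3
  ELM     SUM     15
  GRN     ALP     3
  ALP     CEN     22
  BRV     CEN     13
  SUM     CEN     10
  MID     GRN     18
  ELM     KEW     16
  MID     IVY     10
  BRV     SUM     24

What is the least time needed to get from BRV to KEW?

Shortest distances from BRV:
BRV: 0
CEN: 13  (via BRV)
SUM: 23  (via CEN)
GRN: 30  (via CEN)
ALP: 33  (via GRN)
KEW: 33  (via GRN)
Shortest route: BRV → CEN → GRN → KEW = 33 min.

33 min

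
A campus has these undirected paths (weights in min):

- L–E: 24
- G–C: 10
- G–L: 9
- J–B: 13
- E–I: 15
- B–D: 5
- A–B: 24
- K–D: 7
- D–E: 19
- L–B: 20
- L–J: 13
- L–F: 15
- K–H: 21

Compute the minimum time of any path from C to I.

58 min

Shortest distances from C:
C: 0
G: 10  (via C)
L: 19  (via G)
J: 32  (via L)
F: 34  (via L)
B: 39  (via L)
E: 43  (via L)
D: 44  (via B)
K: 51  (via D)
I: 58  (via E)
Shortest route: C–G–L–E–I = 58 min.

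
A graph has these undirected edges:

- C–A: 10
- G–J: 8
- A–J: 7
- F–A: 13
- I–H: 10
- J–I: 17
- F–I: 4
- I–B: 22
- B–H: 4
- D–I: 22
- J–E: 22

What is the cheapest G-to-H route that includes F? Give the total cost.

Shortest G→F: G–J–A–F = 28
Best F to H: F–I–H costing 14
Total via F: 28 + 14 = 42.

42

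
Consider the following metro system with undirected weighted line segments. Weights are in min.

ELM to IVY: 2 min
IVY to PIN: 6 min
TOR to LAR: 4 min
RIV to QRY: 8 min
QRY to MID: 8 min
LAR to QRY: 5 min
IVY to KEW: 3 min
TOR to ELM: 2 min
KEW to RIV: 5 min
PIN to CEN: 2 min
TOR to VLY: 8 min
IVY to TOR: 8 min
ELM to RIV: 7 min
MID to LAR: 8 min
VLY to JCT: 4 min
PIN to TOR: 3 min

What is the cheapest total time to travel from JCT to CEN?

17 min

Shortest distances from JCT:
JCT: 0
VLY: 4  (via JCT)
TOR: 12  (via VLY)
ELM: 14  (via TOR)
PIN: 15  (via TOR)
LAR: 16  (via TOR)
IVY: 16  (via ELM)
CEN: 17  (via PIN)
Shortest route: JCT → VLY → TOR → PIN → CEN = 17 min.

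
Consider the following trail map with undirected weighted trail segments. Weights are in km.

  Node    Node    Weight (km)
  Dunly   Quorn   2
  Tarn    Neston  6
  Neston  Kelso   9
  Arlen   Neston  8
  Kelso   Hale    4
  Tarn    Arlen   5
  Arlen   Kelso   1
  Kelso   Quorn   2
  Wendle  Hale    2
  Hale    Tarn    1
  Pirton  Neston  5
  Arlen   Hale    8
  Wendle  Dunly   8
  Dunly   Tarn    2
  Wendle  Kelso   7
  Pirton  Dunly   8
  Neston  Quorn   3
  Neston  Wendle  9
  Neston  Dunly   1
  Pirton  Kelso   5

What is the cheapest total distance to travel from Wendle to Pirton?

Compare a few routes:
Wendle - Hale - Tarn - Dunly - Pirton: 2+1+2+8 = 13
Wendle - Hale - Kelso - Pirton: 2+4+5 = 11
Wendle - Kelso - Pirton: 7+5 = 12
The minimum is 11 km via Wendle - Hale - Kelso - Pirton.

11 km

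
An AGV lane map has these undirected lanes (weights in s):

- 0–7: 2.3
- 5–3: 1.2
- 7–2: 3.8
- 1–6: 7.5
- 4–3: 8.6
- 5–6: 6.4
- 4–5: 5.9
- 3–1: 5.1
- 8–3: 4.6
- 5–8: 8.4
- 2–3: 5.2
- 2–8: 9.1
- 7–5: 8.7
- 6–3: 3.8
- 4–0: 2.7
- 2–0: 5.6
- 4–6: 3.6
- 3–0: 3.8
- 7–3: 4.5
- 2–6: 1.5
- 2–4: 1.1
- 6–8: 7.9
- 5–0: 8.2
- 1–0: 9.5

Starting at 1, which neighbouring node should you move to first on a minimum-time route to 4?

6

Candidate routes:
1–6–4: 7.5+3.6 = 11.1
1–6–2–4: 7.5+1.5+1.1 = 10.1
Cheapest is 1–6–2–4 at 10.1 s.
So from 1 the first move is to 6.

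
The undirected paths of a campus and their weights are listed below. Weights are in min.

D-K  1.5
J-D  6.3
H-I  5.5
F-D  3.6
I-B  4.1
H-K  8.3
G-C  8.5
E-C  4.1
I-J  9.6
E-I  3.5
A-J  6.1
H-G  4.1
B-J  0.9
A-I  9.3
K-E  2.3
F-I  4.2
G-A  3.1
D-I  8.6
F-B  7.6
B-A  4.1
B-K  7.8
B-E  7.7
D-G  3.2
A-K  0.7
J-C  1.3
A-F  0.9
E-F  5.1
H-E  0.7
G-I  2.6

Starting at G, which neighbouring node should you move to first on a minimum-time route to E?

Compare a few routes:
G - I - E: 2.6+3.5 = 6.1
G - A - K - E: 3.1+0.7+2.3 = 6.1
G - D - K - E: 3.2+1.5+2.3 = 7
G - H - E: 4.1+0.7 = 4.8
Cheapest is G - H - E at 4.8 min.
So from G the first move is to H.

H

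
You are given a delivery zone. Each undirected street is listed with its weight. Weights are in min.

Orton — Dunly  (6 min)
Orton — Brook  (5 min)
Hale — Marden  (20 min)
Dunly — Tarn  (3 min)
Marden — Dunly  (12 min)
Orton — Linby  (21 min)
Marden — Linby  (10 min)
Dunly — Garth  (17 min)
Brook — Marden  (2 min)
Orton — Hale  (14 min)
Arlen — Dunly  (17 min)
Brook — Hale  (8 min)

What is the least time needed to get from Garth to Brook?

Compare a few routes:
Garth - Dunly - Marden - Brook: 17+12+2 = 31
Garth - Dunly - Orton - Brook: 17+6+5 = 28
Garth - Dunly - Orton - Hale - Brook: 17+6+14+8 = 45
Cheapest is Garth - Dunly - Orton - Brook at 28 min.

28 min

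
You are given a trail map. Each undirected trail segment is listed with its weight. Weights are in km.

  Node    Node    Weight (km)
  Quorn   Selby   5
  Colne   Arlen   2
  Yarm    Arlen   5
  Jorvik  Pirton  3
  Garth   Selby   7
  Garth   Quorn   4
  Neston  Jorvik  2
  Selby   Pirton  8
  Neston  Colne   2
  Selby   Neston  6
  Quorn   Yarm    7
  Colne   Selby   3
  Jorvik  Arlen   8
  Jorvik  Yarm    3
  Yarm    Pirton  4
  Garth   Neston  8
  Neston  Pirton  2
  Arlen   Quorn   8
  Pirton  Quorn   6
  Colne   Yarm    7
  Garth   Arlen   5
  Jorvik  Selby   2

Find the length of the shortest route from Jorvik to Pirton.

3 km

Enumerating some paths:
Jorvik–Neston–Pirton: 2+2 = 4
Jorvik–Yarm–Pirton: 3+4 = 7
Jorvik–Pirton: 3 = 3
The minimum is 3 km via Jorvik–Pirton.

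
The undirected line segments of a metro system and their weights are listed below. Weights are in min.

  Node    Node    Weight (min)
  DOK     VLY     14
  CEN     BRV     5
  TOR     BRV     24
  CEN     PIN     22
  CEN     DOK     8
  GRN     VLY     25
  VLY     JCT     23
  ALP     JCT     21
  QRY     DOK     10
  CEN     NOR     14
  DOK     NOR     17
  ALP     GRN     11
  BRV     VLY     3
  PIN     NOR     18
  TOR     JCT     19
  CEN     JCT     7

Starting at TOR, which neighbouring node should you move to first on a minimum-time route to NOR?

Compare a few routes:
TOR–JCT–CEN–NOR: 19+7+14 = 40
TOR–BRV–CEN–NOR: 24+5+14 = 43
TOR–JCT–CEN–DOK–NOR: 19+7+8+17 = 51
Cheapest is TOR–JCT–CEN–NOR at 40 min.
So from TOR the first move is to JCT.

JCT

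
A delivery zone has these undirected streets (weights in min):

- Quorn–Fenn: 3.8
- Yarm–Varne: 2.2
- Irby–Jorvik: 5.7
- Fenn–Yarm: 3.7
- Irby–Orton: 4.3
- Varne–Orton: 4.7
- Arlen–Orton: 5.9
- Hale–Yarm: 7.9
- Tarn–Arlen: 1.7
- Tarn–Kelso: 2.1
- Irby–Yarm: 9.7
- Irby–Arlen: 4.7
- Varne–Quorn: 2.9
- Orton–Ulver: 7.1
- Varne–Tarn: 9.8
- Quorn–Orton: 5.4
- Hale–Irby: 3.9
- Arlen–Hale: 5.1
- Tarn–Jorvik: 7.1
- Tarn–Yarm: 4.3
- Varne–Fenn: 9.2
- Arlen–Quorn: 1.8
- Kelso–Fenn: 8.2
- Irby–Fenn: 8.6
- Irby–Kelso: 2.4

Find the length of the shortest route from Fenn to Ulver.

16.3 min

Compare a few routes:
Fenn → Quorn → Orton → Ulver: 3.8+5.4+7.1 = 16.3
Fenn → Yarm → Varne → Orton → Ulver: 3.7+2.2+4.7+7.1 = 17.7
The minimum is 16.3 min via Fenn → Quorn → Orton → Ulver.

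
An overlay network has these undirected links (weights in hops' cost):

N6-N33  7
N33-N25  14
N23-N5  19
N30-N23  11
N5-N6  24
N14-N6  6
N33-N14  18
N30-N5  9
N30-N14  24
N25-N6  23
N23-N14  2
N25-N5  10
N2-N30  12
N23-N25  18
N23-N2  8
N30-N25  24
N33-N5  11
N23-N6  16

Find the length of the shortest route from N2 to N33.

Compare a few routes:
N2–N30–N5–N33: 12+9+11 = 32
N2–N23–N14–N33: 8+2+18 = 28
N2–N23–N6–N33: 8+16+7 = 31
N2–N23–N14–N6–N33: 8+2+6+7 = 23
The minimum is 23 hops' cost via N2–N23–N14–N6–N33.

23 hops' cost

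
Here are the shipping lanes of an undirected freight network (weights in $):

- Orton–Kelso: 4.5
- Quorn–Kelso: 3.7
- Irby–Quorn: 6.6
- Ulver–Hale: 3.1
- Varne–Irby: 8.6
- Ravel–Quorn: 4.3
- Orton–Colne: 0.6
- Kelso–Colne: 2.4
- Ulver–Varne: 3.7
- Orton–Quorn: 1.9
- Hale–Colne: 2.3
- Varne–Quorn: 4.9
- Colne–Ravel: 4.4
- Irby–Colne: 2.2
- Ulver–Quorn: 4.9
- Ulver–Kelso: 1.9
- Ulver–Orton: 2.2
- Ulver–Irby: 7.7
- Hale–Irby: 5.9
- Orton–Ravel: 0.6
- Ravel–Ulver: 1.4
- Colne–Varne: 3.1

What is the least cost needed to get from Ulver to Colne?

$2.6

Enumerating some paths:
Ulver → Ravel → Orton → Colne: 1.4+0.6+0.6 = 2.6
Ulver → Hale → Colne: 3.1+2.3 = 5.4
Ulver → Orton → Colne: 2.2+0.6 = 2.8
Ulver → Kelso → Colne: 1.9+2.4 = 4.3
The minimum is $2.6 via Ulver → Ravel → Orton → Colne.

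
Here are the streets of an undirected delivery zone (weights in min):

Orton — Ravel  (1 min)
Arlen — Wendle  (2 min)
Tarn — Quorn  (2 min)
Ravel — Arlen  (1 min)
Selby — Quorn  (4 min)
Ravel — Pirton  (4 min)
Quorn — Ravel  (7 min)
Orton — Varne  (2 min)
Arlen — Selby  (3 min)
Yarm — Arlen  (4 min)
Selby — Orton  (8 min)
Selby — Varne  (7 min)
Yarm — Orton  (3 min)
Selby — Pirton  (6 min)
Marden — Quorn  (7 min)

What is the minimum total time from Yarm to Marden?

Compare a few routes:
Yarm → Orton → Ravel → Arlen → Selby → Quorn → Marden: 3+1+1+3+4+7 = 19
Yarm → Orton → Selby → Quorn → Marden: 3+8+4+7 = 22
Yarm → Arlen → Ravel → Quorn → Marden: 4+1+7+7 = 19
Yarm → Orton → Ravel → Quorn → Marden: 3+1+7+7 = 18
Cheapest is Yarm → Orton → Ravel → Quorn → Marden at 18 min.

18 min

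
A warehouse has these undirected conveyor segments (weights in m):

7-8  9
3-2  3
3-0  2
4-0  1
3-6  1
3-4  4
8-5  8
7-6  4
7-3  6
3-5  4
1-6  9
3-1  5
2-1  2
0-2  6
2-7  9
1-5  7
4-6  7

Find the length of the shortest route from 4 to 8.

15 m

Running Dijkstra from 4:
4: 0
0: 1  (via 4)
3: 3  (via 0)
6: 4  (via 3)
2: 6  (via 3)
5: 7  (via 3)
1: 8  (via 3)
7: 8  (via 6)
8: 15  (via 5)
Shortest route: 4–0–3–5–8 = 15 m.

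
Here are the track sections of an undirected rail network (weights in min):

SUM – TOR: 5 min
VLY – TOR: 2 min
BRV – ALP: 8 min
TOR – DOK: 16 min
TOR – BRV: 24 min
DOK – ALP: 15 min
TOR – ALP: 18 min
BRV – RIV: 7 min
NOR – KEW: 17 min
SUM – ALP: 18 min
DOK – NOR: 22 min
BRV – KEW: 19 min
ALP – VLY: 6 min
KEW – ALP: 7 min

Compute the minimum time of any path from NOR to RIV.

Running Dijkstra from NOR:
NOR: 0
KEW: 17  (via NOR)
DOK: 22  (via NOR)
ALP: 24  (via KEW)
VLY: 30  (via ALP)
TOR: 32  (via VLY)
BRV: 32  (via ALP)
SUM: 37  (via TOR)
RIV: 39  (via BRV)
Shortest route: NOR → KEW → ALP → BRV → RIV = 39 min.

39 min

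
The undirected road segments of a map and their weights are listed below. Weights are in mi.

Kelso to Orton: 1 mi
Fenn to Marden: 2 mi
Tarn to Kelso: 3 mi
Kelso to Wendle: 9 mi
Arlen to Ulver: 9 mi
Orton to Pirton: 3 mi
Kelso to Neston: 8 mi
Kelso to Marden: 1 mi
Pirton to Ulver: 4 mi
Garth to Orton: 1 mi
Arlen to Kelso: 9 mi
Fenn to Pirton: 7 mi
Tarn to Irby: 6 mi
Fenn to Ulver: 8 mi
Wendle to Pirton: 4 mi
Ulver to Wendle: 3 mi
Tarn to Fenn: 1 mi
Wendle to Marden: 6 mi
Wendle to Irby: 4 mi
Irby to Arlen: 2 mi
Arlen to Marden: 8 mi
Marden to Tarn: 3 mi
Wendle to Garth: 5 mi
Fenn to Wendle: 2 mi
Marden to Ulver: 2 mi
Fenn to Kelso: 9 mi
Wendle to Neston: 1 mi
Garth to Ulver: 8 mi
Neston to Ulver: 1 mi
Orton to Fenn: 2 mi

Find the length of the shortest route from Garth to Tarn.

4 mi

Shortest distances from Garth:
Garth: 0
Orton: 1  (via Garth)
Kelso: 2  (via Orton)
Marden: 3  (via Kelso)
Fenn: 3  (via Orton)
Tarn: 4  (via Fenn)
Shortest route: Garth → Orton → Fenn → Tarn = 4 mi.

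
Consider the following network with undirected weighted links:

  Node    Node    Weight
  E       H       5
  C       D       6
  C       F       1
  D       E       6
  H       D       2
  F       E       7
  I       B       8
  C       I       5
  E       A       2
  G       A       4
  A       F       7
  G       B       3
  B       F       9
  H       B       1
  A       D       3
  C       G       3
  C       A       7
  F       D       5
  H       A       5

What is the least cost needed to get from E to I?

Candidate routes:
E - A - C - I: 2+7+5 = 14
E - F - C - I: 7+1+5 = 13
E - H - B - I: 5+1+8 = 14
The minimum is 13 via E - F - C - I.

13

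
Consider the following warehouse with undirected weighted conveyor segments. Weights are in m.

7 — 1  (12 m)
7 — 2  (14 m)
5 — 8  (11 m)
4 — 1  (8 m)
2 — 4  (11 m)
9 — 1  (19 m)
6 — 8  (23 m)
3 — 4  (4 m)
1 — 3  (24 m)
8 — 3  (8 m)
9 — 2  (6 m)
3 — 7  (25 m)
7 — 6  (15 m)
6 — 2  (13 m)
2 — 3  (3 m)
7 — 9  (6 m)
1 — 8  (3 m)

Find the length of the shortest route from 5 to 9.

28 m

Compare a few routes:
5 - 8 - 1 - 7 - 9: 11+3+12+6 = 32
5 - 8 - 3 - 2 - 9: 11+8+3+6 = 28
Cheapest is 5 - 8 - 3 - 2 - 9 at 28 m.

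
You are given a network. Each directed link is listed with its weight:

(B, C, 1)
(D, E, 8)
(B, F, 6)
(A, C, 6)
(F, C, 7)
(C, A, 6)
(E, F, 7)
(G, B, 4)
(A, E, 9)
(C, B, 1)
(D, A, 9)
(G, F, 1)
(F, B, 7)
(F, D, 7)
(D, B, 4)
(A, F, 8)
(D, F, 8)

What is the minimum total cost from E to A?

20

Shortest distances from E:
E: 0
F: 7  (via E)
B: 14  (via F)
C: 14  (via F)
D: 14  (via F)
A: 20  (via C)
Shortest route: E → F → C → A = 20.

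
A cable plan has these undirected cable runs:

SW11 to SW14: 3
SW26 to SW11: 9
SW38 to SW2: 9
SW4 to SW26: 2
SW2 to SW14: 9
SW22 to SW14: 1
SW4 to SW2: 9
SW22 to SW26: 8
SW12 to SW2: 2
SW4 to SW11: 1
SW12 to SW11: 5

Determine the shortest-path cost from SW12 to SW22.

9

Running Dijkstra from SW12:
SW12: 0
SW2: 2  (via SW12)
SW11: 5  (via SW12)
SW4: 6  (via SW11)
SW14: 8  (via SW11)
SW26: 8  (via SW4)
SW22: 9  (via SW14)
Shortest route: SW12–SW11–SW14–SW22 = 9.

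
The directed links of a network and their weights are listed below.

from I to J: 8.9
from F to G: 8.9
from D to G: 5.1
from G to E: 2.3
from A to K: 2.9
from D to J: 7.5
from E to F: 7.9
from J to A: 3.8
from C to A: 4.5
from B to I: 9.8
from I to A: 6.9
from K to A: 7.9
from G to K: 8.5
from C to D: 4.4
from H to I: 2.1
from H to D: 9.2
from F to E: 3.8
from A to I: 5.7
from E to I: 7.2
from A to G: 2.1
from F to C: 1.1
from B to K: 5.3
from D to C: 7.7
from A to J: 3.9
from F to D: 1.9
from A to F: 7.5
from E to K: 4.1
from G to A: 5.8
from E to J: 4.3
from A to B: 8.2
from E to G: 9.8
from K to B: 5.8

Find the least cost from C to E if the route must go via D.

Best C to D: C → D costing 4.4
Best D to E: D → G → E costing 7.4
Total via D: 4.4 + 7.4 = 11.8.

11.8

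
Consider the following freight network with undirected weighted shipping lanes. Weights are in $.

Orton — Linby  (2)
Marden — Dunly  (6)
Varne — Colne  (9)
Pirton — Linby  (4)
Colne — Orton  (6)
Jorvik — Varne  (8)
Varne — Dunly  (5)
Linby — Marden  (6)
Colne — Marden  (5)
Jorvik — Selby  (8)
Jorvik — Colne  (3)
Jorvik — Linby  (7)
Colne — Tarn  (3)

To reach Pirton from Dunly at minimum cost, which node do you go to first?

Enumerating some paths:
Dunly → Marden → Colne → Orton → Linby → Pirton: 6+5+6+2+4 = 23
Dunly → Marden → Linby → Pirton: 6+6+4 = 16
Dunly → Varne → Jorvik → Linby → Pirton: 5+8+7+4 = 24
The minimum is $16 via Dunly → Marden → Linby → Pirton.
So from Dunly the first move is to Marden.

Marden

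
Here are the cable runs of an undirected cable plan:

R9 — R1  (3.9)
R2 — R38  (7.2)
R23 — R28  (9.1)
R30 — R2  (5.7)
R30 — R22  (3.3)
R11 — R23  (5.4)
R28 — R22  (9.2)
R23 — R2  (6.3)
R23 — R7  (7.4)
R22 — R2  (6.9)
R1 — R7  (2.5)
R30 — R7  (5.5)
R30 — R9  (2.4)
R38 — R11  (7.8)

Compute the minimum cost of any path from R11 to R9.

Running Dijkstra from R11:
R11: 0
R23: 5.4  (via R11)
R38: 7.8  (via R11)
R2: 11.7  (via R23)
R7: 12.8  (via R23)
R28: 14.5  (via R23)
R1: 15.3  (via R7)
R30: 17.4  (via R2)
R22: 18.6  (via R2)
R9: 19.2  (via R1)
Shortest route: R11–R23–R7–R1–R9 = 19.2.

19.2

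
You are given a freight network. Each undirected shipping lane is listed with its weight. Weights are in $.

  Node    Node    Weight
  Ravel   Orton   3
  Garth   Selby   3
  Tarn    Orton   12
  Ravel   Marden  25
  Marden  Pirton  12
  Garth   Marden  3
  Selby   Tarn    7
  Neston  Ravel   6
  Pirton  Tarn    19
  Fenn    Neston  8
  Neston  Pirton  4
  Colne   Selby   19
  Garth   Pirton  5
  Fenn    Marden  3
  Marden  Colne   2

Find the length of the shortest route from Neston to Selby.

$12

Settle nodes by increasing distance from Neston:
Neston: 0
Pirton: 4  (via Neston)
Ravel: 6  (via Neston)
Fenn: 8  (via Neston)
Garth: 9  (via Pirton)
Orton: 9  (via Ravel)
Marden: 11  (via Fenn)
Selby: 12  (via Garth)
Shortest route: Neston–Pirton–Garth–Selby = $12.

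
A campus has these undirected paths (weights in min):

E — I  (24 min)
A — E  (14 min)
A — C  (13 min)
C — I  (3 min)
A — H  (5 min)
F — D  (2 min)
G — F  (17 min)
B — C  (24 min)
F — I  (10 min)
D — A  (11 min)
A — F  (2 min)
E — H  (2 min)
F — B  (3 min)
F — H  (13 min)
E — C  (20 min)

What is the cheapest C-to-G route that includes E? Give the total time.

Shortest C→E: C → E = 20
Best E to G: E → H → A → F → G costing 26
Total via E: 20 + 26 = 46 min.

46 min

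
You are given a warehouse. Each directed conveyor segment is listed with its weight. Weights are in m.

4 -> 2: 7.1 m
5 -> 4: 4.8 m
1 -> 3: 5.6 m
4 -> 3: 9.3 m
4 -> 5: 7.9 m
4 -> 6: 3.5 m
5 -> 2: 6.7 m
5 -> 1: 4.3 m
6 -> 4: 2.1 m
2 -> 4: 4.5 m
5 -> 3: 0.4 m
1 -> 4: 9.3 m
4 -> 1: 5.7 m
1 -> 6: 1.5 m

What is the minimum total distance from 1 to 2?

Candidate routes:
1–4–2: 9.3+7.1 = 16.4
1–6–4–2: 1.5+2.1+7.1 = 10.7
1–6–4–5–2: 1.5+2.1+7.9+6.7 = 18.2
1–4–5–2: 9.3+7.9+6.7 = 23.9
Cheapest is 1–6–4–2 at 10.7 m.

10.7 m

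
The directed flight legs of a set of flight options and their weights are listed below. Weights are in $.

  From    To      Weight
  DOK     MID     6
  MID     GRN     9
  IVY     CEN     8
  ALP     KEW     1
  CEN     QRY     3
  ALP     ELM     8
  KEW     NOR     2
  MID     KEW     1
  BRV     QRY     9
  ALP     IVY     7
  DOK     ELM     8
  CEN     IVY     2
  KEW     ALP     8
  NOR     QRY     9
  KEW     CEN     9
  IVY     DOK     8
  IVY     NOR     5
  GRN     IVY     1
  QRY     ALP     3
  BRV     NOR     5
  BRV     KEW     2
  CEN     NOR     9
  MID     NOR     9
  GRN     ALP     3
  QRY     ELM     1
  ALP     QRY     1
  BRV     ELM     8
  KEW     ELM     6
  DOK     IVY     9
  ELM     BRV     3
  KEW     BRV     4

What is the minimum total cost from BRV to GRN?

Enumerating some paths:
BRV - KEW - CEN - IVY - DOK - MID - GRN: 2+9+2+8+6+9 = 36
BRV - QRY - ALP - IVY - DOK - MID - GRN: 9+3+7+8+6+9 = 42
BRV - KEW - ALP - IVY - DOK - MID - GRN: 2+8+7+8+6+9 = 40
The minimum is $36 via BRV - KEW - CEN - IVY - DOK - MID - GRN.

$36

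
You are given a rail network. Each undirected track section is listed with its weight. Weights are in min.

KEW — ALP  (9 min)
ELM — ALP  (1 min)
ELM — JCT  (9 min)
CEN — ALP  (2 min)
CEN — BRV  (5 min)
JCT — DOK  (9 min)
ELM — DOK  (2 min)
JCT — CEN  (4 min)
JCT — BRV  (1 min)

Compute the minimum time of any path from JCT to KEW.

Shortest distances from JCT:
JCT: 0
BRV: 1  (via JCT)
CEN: 4  (via JCT)
ALP: 6  (via CEN)
ELM: 7  (via ALP)
DOK: 9  (via JCT)
KEW: 15  (via ALP)
Shortest route: JCT → CEN → ALP → KEW = 15 min.

15 min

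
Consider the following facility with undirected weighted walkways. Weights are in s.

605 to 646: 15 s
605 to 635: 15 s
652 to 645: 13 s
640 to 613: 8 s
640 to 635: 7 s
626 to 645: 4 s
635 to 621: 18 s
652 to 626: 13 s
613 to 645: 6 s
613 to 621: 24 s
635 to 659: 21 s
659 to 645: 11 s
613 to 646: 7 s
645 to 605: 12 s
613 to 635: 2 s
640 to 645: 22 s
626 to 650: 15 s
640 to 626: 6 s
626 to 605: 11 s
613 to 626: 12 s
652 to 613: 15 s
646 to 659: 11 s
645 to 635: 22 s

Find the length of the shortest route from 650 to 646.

32 s

Compare a few routes:
650–626–645–613–646: 15+4+6+7 = 32
650–626–613–646: 15+12+7 = 34
The minimum is 32 s via 650–626–645–613–646.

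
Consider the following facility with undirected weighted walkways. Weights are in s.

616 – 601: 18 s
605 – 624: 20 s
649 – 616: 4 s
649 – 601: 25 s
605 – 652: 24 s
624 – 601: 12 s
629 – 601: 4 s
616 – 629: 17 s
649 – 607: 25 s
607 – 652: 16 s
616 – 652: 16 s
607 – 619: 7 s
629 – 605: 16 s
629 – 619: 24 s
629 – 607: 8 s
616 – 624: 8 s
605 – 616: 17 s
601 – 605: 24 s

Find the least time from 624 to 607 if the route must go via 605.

Best 624 to 605: 624 → 605 costing 20
Best 605 to 607: 605 → 629 → 607 costing 24
Total via 605: 20 + 24 = 44 s.

44 s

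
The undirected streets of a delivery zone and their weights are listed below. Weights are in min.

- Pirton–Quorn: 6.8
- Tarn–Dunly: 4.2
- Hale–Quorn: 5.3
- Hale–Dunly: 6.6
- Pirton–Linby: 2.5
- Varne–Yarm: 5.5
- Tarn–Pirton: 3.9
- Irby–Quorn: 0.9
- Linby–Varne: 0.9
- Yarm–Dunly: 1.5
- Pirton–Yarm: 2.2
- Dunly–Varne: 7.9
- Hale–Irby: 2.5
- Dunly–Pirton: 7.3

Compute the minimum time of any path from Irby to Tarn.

Compare a few routes:
Irby - Hale - Dunly - Yarm - Pirton - Tarn: 2.5+6.6+1.5+2.2+3.9 = 16.7
Irby - Quorn - Pirton - Yarm - Dunly - Tarn: 0.9+6.8+2.2+1.5+4.2 = 15.6
Irby - Hale - Dunly - Tarn: 2.5+6.6+4.2 = 13.3
Irby - Quorn - Pirton - Tarn: 0.9+6.8+3.9 = 11.6
The minimum is 11.6 min via Irby - Quorn - Pirton - Tarn.

11.6 min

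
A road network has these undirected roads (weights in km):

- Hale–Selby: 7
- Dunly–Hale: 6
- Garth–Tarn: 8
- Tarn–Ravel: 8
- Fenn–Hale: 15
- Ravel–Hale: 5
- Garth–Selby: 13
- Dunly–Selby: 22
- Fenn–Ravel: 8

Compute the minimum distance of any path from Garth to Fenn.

24 km

Compare a few routes:
Garth - Selby - Hale - Ravel - Fenn: 13+7+5+8 = 33
Garth - Tarn - Ravel - Fenn: 8+8+8 = 24
Garth - Selby - Hale - Fenn: 13+7+15 = 35
The minimum is 24 km via Garth - Tarn - Ravel - Fenn.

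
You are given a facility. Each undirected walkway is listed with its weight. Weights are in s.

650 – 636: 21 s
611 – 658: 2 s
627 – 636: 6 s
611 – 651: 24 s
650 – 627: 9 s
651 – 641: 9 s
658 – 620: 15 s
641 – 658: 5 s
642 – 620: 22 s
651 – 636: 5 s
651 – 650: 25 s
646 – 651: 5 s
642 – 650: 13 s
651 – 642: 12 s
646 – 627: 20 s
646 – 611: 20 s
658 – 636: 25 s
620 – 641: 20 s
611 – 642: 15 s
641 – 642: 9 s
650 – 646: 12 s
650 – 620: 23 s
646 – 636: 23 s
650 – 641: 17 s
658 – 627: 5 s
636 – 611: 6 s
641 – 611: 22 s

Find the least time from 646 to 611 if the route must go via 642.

Best 646 to 642: 646 → 651 → 642 costing 17
Best 642 to 611: 642 → 611 costing 15
Total via 642: 17 + 15 = 32 s.

32 s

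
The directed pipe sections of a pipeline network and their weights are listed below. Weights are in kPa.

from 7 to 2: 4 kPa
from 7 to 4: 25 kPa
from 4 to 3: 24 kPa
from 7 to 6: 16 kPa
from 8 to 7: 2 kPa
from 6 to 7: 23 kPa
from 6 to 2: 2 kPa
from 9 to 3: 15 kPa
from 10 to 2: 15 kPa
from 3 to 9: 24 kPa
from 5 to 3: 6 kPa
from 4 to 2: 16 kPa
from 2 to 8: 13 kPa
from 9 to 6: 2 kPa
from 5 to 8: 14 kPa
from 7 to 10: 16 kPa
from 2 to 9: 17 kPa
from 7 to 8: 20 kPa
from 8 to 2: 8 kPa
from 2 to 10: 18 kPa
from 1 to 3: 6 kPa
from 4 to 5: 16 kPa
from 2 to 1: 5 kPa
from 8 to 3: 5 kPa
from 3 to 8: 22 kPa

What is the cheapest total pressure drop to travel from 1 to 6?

Candidate routes:
1–3–8–7–2–9–6: 6+22+2+4+17+2 = 53
1–3–8–2–9–6: 6+22+8+17+2 = 55
1–3–8–7–6: 6+22+2+16 = 46
1–3–9–6: 6+24+2 = 32
The minimum is 32 kPa via 1–3–9–6.

32 kPa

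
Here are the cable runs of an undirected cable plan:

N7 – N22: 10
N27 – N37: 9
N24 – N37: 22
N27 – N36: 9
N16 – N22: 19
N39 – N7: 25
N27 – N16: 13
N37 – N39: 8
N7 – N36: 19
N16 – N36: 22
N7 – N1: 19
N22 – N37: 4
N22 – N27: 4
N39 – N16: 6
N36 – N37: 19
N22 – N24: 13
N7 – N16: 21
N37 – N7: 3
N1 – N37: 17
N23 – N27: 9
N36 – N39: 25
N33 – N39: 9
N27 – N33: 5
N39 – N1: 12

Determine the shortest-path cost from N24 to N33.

Enumerating some paths:
N24 - N22 - N27 - N33: 13+4+5 = 22
N24 - N22 - N37 - N39 - N33: 13+4+8+9 = 34
N24 - N22 - N37 - N27 - N33: 13+4+9+5 = 31
N24 - N37 - N22 - N27 - N33: 22+4+4+5 = 35
Cheapest is N24 - N22 - N27 - N33 at 22.

22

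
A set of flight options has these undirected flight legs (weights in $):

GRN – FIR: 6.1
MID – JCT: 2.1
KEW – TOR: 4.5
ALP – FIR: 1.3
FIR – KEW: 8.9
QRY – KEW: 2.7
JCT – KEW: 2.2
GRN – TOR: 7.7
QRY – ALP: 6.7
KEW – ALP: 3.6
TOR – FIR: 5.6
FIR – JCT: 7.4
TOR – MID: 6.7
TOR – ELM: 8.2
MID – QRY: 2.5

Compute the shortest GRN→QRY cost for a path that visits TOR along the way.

$14.9

Shortest GRN→TOR: GRN–TOR = 7.7
Shortest TOR→QRY: TOR–KEW–QRY = 7.2
Total via TOR: 7.7 + 7.2 = $14.9.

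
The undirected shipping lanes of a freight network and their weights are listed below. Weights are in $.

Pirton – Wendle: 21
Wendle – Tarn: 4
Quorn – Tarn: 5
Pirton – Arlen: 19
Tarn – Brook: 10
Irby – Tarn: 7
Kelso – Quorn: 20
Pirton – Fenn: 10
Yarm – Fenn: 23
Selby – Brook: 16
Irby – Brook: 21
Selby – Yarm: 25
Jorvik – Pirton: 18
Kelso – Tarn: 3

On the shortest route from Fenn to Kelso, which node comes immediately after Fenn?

Compare a few routes:
Fenn–Pirton–Wendle–Tarn–Quorn–Kelso: 10+21+4+5+20 = 60
Fenn–Pirton–Wendle–Tarn–Kelso: 10+21+4+3 = 38
Fenn–Yarm–Selby–Brook–Tarn–Kelso: 23+25+16+10+3 = 77
Cheapest is Fenn–Pirton–Wendle–Tarn–Kelso at $38.
So from Fenn the first move is to Pirton.

Pirton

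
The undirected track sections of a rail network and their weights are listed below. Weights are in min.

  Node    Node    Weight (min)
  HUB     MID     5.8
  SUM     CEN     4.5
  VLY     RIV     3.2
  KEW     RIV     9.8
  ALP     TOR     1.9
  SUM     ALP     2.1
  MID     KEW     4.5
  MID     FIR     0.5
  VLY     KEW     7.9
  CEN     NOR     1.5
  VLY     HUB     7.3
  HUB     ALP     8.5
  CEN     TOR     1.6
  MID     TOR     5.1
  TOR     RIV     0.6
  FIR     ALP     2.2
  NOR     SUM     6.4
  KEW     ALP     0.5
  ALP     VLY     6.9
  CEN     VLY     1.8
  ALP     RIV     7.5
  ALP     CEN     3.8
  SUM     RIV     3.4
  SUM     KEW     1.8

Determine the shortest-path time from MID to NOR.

7.7 min

Shortest distances from MID:
MID: 0
FIR: 0.5  (via MID)
ALP: 2.7  (via FIR)
KEW: 3.2  (via ALP)
TOR: 4.6  (via ALP)
SUM: 4.8  (via ALP)
RIV: 5.2  (via TOR)
HUB: 5.8  (via MID)
CEN: 6.2  (via TOR)
NOR: 7.7  (via CEN)
Shortest route: MID–FIR–ALP–TOR–CEN–NOR = 7.7 min.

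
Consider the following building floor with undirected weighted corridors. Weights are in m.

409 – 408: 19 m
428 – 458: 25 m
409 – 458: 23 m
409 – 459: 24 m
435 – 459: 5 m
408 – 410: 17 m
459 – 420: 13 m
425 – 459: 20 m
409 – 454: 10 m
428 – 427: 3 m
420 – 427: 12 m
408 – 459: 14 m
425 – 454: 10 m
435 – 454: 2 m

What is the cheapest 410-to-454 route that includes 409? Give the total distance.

46 m

Shortest 410→409: 410–408–409 = 36
Shortest 409→454: 409–454 = 10
Total via 409: 36 + 10 = 46 m.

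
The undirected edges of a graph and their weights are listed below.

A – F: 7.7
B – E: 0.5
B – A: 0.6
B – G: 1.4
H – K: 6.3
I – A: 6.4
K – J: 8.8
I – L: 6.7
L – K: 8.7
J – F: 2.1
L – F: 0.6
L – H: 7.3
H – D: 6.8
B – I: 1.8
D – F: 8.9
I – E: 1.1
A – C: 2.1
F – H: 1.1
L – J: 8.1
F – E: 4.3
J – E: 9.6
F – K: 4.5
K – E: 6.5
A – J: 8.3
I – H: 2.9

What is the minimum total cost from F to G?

Candidate routes:
F–H–I–B–G: 1.1+2.9+1.8+1.4 = 7.2
F–H–I–E–B–G: 1.1+2.9+1.1+0.5+1.4 = 7
F–E–I–B–G: 4.3+1.1+1.8+1.4 = 8.6
F–E–B–G: 4.3+0.5+1.4 = 6.2
The minimum is 6.2 via F–E–B–G.

6.2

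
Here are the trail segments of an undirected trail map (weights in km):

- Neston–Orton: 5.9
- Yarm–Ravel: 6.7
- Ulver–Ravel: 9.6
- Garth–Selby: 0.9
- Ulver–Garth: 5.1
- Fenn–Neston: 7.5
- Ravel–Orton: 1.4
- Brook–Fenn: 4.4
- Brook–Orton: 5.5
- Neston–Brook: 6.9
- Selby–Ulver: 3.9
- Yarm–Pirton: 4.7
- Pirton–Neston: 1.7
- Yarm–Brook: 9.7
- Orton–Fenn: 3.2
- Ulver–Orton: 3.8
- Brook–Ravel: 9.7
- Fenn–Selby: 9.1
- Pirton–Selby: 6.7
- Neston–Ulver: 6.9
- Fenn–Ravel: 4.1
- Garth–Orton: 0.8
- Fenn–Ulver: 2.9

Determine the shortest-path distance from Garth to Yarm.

Compare a few routes:
Garth–Selby–Pirton–Yarm: 0.9+6.7+4.7 = 12.3
Garth–Orton–Ravel–Yarm: 0.8+1.4+6.7 = 8.9
Cheapest is Garth–Orton–Ravel–Yarm at 8.9 km.

8.9 km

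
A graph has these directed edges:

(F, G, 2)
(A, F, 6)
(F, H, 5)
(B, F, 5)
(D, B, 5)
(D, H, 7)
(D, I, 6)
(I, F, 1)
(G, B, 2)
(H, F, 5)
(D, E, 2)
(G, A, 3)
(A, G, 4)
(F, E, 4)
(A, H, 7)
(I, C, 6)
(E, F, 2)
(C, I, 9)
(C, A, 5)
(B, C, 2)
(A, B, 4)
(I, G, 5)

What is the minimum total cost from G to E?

11

Settle nodes by increasing distance from G:
G: 0
B: 2  (via G)
A: 3  (via G)
C: 4  (via B)
F: 7  (via B)
H: 10  (via A)
E: 11  (via F)
Shortest route: G–B–F–E = 11.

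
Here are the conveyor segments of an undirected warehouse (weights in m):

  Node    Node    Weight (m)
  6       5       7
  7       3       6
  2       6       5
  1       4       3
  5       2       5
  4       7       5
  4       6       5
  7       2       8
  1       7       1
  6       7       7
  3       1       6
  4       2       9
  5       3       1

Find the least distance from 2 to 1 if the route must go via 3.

Best 2 to 3: 2–5–3 costing 6
Shortest 3→1: 3–1 = 6
Total via 3: 6 + 6 = 12 m.

12 m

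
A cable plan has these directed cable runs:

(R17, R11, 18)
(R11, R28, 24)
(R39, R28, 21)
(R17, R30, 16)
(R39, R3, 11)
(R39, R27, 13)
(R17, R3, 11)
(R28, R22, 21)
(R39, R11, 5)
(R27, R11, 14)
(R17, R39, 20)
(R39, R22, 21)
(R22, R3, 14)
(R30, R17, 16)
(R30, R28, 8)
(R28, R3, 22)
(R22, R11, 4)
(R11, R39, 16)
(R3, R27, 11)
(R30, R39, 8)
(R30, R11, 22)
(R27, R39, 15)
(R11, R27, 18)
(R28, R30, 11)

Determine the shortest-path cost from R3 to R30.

Candidate routes:
R3–R27–R39–R11–R28–R30: 11+15+5+24+11 = 66
R3–R27–R11–R28–R30: 11+14+24+11 = 60
R3–R27–R39–R28–R30: 11+15+21+11 = 58
The minimum is 58 via R3–R27–R39–R28–R30.

58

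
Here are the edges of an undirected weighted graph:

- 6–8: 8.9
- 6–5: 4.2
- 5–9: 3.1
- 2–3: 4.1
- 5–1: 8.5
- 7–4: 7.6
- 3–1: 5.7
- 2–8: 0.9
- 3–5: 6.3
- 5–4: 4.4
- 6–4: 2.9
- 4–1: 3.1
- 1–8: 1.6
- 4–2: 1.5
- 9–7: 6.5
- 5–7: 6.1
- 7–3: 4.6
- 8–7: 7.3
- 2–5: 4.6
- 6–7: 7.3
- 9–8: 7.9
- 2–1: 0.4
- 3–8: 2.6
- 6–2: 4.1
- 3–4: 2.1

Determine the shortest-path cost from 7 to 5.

Enumerating some paths:
7 - 3 - 4 - 5: 4.6+2.1+4.4 = 11.1
7 - 3 - 5: 4.6+6.3 = 10.9
7 - 5: 6.1 = 6.1
7 - 9 - 5: 6.5+3.1 = 9.6
The minimum is 6.1 via 7 - 5.

6.1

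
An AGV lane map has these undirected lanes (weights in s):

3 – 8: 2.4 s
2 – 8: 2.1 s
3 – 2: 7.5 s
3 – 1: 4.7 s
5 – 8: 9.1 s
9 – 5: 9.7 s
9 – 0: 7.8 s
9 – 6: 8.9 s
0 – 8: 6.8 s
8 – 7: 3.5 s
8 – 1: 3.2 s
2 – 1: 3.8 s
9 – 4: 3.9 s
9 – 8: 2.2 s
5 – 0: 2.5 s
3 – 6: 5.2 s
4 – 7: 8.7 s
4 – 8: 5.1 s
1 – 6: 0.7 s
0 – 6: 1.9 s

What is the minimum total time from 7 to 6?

7.4 s

Shortest distances from 7:
7: 0
8: 3.5  (via 7)
2: 5.6  (via 8)
9: 5.7  (via 8)
3: 5.9  (via 8)
1: 6.7  (via 8)
6: 7.4  (via 1)
Shortest route: 7 → 8 → 1 → 6 = 7.4 s.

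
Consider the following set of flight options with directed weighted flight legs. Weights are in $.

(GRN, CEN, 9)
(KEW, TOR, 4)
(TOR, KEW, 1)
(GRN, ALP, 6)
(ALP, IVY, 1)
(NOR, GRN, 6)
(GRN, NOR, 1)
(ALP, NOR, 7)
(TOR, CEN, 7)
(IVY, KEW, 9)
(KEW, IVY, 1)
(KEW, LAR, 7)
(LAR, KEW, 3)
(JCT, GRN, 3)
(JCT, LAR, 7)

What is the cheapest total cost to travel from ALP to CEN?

Running Dijkstra from ALP:
ALP: 0
IVY: 1  (via ALP)
NOR: 7  (via ALP)
KEW: 10  (via IVY)
GRN: 13  (via NOR)
TOR: 14  (via KEW)
LAR: 17  (via KEW)
CEN: 21  (via TOR)
Shortest route: ALP–IVY–KEW–TOR–CEN = $21.

$21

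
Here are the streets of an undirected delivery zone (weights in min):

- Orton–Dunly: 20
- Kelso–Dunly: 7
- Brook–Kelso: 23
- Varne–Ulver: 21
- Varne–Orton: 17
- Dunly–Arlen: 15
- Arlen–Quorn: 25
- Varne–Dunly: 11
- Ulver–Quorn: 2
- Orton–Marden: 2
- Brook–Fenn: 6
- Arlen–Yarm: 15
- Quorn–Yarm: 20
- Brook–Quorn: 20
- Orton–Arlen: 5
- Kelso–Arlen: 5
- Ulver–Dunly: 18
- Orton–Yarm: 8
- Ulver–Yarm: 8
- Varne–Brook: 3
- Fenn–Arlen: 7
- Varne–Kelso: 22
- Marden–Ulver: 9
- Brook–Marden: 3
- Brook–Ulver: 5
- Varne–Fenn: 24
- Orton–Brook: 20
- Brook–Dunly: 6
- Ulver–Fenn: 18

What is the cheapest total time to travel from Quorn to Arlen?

Settle nodes by increasing distance from Quorn:
Quorn: 0
Ulver: 2  (via Quorn)
Brook: 7  (via Ulver)
Yarm: 10  (via Ulver)
Varne: 10  (via Brook)
Marden: 10  (via Brook)
Orton: 12  (via Marden)
Dunly: 13  (via Brook)
Fenn: 13  (via Brook)
Arlen: 17  (via Orton)
Shortest route: Quorn–Ulver–Brook–Marden–Orton–Arlen = 17 min.

17 min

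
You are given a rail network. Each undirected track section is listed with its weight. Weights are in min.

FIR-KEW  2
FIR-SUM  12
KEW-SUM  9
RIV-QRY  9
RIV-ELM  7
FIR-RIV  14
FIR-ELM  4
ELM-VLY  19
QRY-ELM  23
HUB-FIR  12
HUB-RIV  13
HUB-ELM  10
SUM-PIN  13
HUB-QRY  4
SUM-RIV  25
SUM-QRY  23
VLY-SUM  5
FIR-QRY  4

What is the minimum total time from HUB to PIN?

32 min

Candidate routes:
HUB → QRY → FIR → SUM → PIN: 4+4+12+13 = 33
HUB → QRY → FIR → KEW → SUM → PIN: 4+4+2+9+13 = 32
Cheapest is HUB → QRY → FIR → KEW → SUM → PIN at 32 min.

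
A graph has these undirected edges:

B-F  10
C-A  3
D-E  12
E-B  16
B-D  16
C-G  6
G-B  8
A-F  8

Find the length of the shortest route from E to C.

Shortest distances from E:
E: 0
D: 12  (via E)
B: 16  (via E)
G: 24  (via B)
F: 26  (via B)
C: 30  (via G)
Shortest route: E–B–G–C = 30.

30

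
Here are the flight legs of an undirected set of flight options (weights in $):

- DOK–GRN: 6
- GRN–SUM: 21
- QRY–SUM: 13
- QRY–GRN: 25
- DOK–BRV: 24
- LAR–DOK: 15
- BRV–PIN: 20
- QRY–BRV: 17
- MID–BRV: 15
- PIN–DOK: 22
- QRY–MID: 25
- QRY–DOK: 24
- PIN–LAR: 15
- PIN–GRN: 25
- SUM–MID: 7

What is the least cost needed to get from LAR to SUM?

$42

Enumerating some paths:
LAR–PIN–BRV–MID–SUM: 15+20+15+7 = 57
LAR–DOK–GRN–SUM: 15+6+21 = 42
LAR–DOK–QRY–SUM: 15+24+13 = 52
Cheapest is LAR–DOK–GRN–SUM at $42.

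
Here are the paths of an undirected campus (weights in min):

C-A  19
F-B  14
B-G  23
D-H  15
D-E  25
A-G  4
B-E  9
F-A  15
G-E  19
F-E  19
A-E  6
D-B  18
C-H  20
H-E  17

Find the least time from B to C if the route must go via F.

48 min

Best B to F: B–F costing 14
Best F to C: F–A–C costing 34
Total via F: 14 + 34 = 48 min.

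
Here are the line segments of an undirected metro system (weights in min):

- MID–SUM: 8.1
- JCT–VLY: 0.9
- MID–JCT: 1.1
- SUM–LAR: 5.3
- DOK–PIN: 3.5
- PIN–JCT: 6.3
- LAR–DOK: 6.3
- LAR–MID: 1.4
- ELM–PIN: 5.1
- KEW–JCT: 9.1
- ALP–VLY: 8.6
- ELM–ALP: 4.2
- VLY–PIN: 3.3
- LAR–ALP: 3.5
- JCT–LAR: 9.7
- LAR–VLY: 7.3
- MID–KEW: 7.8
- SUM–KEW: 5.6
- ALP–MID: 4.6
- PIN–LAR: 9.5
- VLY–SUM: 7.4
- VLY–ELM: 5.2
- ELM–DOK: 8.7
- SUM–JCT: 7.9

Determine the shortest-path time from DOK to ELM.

8.6 min

Candidate routes:
DOK–PIN–VLY–ELM: 3.5+3.3+5.2 = 12
DOK–PIN–ELM: 3.5+5.1 = 8.6
DOK–ELM: 8.7 = 8.7
Cheapest is DOK–PIN–ELM at 8.6 min.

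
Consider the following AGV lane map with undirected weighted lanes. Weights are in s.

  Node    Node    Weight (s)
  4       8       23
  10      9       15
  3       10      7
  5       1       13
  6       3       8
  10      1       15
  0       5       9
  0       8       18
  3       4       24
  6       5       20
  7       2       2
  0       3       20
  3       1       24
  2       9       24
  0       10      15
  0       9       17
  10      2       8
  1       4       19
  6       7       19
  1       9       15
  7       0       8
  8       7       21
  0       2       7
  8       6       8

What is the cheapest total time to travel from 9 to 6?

30 s

Compare a few routes:
9 → 0 → 7 → 6: 17+8+19 = 44
9 → 0 → 8 → 6: 17+18+8 = 43
9 → 10 → 3 → 6: 15+7+8 = 30
Cheapest is 9 → 10 → 3 → 6 at 30 s.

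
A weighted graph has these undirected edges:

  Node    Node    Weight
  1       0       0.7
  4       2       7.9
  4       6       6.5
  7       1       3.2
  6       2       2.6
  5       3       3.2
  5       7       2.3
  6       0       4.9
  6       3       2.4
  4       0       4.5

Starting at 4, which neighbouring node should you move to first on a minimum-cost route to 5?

0

Candidate routes:
4 → 0 → 6 → 3 → 5: 4.5+4.9+2.4+3.2 = 15
4 → 6 → 3 → 5: 6.5+2.4+3.2 = 12.1
4 → 0 → 1 → 7 → 5: 4.5+0.7+3.2+2.3 = 10.7
The minimum is 10.7 via 4 → 0 → 1 → 7 → 5.
So from 4 the first move is to 0.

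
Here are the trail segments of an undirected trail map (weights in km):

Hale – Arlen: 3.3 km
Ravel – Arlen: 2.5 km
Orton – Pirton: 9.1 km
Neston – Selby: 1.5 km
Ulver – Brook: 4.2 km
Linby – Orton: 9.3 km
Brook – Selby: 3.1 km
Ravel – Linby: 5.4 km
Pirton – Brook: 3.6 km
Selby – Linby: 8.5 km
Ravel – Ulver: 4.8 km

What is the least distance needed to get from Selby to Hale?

17.9 km

Candidate routes:
Selby - Brook - Ulver - Ravel - Arlen - Hale: 3.1+4.2+4.8+2.5+3.3 = 17.9
Selby - Linby - Ravel - Arlen - Hale: 8.5+5.4+2.5+3.3 = 19.7
Cheapest is Selby - Brook - Ulver - Ravel - Arlen - Hale at 17.9 km.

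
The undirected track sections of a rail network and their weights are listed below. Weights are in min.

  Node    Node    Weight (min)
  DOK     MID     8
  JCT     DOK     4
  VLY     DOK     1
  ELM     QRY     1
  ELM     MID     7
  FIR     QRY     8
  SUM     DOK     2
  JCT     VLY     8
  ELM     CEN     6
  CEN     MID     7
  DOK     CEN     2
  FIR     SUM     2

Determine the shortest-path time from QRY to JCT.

13 min

Running Dijkstra from QRY:
QRY: 0
ELM: 1  (via QRY)
CEN: 7  (via ELM)
FIR: 8  (via QRY)
MID: 8  (via ELM)
DOK: 9  (via CEN)
SUM: 10  (via FIR)
VLY: 10  (via DOK)
JCT: 13  (via DOK)
Shortest route: QRY → ELM → CEN → DOK → JCT = 13 min.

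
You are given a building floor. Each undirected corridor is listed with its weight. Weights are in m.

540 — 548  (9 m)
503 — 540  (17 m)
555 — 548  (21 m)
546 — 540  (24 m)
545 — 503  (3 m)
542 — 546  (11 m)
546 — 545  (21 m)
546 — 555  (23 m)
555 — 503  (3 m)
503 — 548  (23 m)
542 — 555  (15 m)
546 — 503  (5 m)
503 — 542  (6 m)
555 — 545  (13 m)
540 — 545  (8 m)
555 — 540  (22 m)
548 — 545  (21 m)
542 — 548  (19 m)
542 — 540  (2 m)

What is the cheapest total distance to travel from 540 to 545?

8 m

Shortest distances from 540:
540: 0
542: 2  (via 540)
503: 8  (via 542)
545: 8  (via 540)
Shortest route: 540 → 545 = 8 m.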